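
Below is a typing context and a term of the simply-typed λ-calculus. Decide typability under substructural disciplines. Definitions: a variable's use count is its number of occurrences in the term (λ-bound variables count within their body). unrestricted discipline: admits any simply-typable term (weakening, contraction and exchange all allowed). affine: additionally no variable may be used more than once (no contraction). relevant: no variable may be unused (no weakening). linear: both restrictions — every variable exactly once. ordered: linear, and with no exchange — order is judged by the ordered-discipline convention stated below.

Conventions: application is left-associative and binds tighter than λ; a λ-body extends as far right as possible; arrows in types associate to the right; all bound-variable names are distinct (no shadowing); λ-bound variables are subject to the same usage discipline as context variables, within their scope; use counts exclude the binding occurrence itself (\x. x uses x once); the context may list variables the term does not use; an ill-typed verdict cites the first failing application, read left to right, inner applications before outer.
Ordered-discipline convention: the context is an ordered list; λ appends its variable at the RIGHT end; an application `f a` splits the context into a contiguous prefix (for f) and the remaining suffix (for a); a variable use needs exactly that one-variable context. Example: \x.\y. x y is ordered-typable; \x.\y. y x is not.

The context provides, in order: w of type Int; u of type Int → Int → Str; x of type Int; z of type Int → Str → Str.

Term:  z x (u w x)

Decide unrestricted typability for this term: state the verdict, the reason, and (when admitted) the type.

yes — well-typed at Str; no restrictions here; term : Str
counts: w ×1; u ×1; x ×2; z ×1
uses in reading order: z, x, u, w, x
typing: well-typed at Str
summary: ordered ✗ · linear ✗ · affine ✗ · relevant ✓ · unrestricted ✓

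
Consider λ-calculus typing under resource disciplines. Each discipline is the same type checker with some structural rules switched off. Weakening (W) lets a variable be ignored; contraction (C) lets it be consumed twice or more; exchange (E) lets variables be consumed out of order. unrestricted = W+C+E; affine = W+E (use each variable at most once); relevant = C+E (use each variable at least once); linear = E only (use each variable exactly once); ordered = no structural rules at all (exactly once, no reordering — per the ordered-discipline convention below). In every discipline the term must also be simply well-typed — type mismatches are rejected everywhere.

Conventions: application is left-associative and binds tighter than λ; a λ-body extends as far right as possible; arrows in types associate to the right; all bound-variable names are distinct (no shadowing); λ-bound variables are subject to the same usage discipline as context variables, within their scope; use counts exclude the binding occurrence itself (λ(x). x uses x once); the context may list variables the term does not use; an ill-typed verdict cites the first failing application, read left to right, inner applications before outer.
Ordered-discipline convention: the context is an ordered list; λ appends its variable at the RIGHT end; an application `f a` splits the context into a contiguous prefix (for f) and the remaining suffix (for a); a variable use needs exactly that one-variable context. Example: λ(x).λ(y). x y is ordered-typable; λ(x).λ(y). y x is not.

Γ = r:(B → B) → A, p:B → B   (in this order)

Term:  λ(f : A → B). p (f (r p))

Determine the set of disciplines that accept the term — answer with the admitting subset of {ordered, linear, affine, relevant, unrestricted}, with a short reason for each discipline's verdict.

accepted by: relevant, unrestricted
use counts: r: 1, p: 2, f (bound): 1
uses in reading order: p, f, r, p
typing: well-typed — term : (A → B) → B
ordered: ✗ — needs contraction — p ×2
linear: ✗ — needs contraction — p ×2
affine: ✗ — needs contraction — p ×2
relevant: ✓ — r, p, f: all used, weakening unneeded
unrestricted: ✓ — well-typed at (A → B) → B; no restrictions here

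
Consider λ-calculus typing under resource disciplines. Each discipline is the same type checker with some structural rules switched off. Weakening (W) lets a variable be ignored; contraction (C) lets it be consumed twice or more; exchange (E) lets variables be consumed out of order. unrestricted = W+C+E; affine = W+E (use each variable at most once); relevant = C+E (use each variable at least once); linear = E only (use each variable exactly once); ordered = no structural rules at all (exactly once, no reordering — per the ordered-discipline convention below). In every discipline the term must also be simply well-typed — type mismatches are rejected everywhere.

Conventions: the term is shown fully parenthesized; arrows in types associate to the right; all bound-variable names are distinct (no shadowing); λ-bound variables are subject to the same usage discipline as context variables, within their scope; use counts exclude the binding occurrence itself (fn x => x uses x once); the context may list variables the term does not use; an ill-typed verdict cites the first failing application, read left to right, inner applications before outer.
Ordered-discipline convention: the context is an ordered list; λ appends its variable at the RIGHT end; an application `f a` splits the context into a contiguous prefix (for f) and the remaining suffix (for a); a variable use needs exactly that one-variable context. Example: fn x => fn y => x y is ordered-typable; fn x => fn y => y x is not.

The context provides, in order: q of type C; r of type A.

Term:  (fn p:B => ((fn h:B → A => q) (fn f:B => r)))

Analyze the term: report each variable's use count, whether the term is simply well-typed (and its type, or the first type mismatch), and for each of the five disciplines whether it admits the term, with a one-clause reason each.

usage: q: 1, r: 1, p (λ-bound): 0, h (λ-bound): 0, f (λ-bound): 0
use order (left to right): q, r
typing: the term checks, with type B → C
ordered: ✗ — p, h, f left unused
linear: ✗ — p, h, f left unused
affine: ✓ — q, r, p, h, f: no repeats, contraction unneeded
relevant: ✗ — p, h, f left unused
unrestricted: ✓ — typability at B → C is all that's needed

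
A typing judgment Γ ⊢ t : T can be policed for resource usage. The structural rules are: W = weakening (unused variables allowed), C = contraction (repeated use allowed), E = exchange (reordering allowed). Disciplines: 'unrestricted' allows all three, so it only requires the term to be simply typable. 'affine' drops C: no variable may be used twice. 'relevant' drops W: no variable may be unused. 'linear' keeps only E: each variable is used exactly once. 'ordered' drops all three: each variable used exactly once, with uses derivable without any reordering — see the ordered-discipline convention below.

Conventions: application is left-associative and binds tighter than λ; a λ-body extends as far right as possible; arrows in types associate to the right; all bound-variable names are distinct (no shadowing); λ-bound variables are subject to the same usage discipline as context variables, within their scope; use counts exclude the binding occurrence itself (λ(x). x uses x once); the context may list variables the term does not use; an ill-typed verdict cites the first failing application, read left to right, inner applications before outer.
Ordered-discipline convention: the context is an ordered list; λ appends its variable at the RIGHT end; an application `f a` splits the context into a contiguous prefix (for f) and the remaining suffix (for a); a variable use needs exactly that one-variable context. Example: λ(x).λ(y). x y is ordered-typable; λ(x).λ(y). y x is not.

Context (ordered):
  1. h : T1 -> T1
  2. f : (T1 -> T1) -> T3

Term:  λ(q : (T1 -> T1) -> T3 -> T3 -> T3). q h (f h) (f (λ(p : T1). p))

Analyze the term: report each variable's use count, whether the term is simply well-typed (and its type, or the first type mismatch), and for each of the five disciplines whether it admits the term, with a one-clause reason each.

variable uses: h ×2, f ×2, q (λ-bound) ×1, p (λ-bound) ×1
uses in reading order: q, h, f, h, f, p
typing: the term checks, with type ((T1 -> T1) -> T3 -> T3 -> T3) -> T3
ordered ✗ (repeated use of h ×2, f ×2)
linear ✗ (repeated use of h ×2, f ×2)
affine ✗ (repeated use of h ×2, f ×2)
relevant ✓ (every one of h, f, q, p appears)
unrestricted ✓ (well-typed at ((T1 -> T1) -> T3 -> T3 -> T3) -> T3; no restrictions here)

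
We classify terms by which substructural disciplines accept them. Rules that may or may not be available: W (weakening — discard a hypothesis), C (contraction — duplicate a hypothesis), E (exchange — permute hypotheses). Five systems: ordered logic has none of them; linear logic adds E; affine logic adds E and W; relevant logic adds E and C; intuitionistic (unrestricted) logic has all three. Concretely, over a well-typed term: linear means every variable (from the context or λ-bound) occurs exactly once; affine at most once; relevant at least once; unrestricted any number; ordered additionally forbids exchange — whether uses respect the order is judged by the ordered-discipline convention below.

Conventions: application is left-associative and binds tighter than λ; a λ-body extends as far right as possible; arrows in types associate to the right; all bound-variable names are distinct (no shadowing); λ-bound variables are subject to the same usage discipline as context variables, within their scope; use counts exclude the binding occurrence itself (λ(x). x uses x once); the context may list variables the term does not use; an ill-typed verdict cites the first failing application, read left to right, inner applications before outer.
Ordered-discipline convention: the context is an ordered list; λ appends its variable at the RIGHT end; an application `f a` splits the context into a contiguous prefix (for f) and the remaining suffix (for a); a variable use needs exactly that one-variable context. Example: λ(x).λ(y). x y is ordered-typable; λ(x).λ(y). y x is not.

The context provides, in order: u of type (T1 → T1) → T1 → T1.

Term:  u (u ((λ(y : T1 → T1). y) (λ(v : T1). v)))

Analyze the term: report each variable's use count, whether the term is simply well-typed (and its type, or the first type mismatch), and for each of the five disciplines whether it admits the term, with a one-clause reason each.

counts: u ×2, y [bound] ×1, v [bound] ×1
uses in reading order: u, u, y, v
typing: well-typed — term : T1 → T1
ordered: ✗ — u ×2 used more than once (contraction)
linear: ✗ — u ×2 used more than once (contraction)
affine: ✗ — u ×2 used more than once (contraction)
relevant: ✓ — every one of u, y, v appears
unrestricted: ✓ — simply typable at T1 → T1; W, C, E all held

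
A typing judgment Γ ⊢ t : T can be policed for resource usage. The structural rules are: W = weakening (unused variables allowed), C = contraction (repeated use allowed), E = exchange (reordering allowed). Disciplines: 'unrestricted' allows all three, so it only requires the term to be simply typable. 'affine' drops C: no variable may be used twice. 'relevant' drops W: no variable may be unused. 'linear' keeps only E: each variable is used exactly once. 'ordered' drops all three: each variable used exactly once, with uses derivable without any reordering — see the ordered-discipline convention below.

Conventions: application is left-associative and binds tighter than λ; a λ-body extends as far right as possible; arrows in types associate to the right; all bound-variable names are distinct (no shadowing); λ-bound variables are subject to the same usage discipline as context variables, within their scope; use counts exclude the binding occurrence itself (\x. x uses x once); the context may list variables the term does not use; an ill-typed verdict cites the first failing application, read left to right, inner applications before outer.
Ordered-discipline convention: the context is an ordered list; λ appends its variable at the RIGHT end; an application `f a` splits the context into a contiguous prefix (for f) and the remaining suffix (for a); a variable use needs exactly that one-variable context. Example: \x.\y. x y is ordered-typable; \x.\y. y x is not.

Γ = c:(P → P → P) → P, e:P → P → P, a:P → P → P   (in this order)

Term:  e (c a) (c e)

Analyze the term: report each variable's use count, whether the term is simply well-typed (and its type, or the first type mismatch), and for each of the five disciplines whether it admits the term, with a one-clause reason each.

variable uses: c ×2; e ×2; a ×1
left-to-right use order: e, c, a, c, e
typing: well-typed at P
ordered ✗ (needs contraction — c ×2, e ×2)
linear ✗ (needs contraction — c ×2, e ×2)
affine ✗ (needs contraction — c ×2, e ×2)
relevant ✓ (c, e, a: all used, weakening unneeded)
unrestricted ✓ (well-typed at P; no restrictions here)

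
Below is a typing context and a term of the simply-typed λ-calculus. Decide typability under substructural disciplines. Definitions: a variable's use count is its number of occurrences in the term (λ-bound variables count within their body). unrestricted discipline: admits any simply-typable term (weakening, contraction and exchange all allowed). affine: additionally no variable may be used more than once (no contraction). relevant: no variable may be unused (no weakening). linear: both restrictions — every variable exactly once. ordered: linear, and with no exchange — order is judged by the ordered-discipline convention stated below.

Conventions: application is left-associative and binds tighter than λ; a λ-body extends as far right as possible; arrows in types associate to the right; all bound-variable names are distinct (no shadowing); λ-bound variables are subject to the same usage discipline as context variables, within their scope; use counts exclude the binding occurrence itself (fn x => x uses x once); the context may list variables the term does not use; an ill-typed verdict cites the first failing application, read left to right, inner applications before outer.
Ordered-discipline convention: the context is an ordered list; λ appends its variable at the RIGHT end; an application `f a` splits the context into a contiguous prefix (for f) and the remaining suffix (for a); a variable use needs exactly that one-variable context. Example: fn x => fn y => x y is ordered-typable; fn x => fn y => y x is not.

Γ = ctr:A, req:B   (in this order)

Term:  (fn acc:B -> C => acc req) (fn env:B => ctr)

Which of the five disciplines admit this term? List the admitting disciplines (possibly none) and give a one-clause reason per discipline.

admitting disciplines: none
use counts: ctr: 1, req: 1, acc [bound]: 1, env [bound]: 0
left-to-right use order: acc, req, ctr
typing: ill-typed: an argument B -> A mismatches the expected B -> C
ordered: ✗ — a type mismatch blocks all five
linear: ✗ — the type mismatch rejects it
affine: ✗ — not simply typable
relevant: ✗ — fails simple typing
unrestricted: ✗ — a type mismatch blocks all five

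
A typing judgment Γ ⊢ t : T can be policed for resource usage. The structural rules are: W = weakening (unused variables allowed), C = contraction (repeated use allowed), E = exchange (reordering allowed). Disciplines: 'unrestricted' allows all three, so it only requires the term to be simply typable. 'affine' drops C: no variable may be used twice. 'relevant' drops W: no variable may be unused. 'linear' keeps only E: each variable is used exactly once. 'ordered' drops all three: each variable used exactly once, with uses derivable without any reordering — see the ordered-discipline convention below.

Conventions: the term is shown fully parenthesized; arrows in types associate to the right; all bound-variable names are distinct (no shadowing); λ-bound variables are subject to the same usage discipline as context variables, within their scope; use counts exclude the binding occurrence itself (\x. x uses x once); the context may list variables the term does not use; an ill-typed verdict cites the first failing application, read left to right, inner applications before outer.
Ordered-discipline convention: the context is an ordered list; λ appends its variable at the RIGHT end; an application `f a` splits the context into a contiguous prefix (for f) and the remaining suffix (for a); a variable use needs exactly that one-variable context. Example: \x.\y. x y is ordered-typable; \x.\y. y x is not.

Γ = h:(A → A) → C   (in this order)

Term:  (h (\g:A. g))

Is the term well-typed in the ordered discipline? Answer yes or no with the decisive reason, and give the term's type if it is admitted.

yes — one use each (h, g); ordered split holds; term : C
counts: h: 1×; g (λ-bound): 1×
use order (left to right): h, g
typing: the term checks, with type C
per-discipline verdicts: ordered ✓; linear ✓; affine ✓; relevant ✓; unrestricted ✓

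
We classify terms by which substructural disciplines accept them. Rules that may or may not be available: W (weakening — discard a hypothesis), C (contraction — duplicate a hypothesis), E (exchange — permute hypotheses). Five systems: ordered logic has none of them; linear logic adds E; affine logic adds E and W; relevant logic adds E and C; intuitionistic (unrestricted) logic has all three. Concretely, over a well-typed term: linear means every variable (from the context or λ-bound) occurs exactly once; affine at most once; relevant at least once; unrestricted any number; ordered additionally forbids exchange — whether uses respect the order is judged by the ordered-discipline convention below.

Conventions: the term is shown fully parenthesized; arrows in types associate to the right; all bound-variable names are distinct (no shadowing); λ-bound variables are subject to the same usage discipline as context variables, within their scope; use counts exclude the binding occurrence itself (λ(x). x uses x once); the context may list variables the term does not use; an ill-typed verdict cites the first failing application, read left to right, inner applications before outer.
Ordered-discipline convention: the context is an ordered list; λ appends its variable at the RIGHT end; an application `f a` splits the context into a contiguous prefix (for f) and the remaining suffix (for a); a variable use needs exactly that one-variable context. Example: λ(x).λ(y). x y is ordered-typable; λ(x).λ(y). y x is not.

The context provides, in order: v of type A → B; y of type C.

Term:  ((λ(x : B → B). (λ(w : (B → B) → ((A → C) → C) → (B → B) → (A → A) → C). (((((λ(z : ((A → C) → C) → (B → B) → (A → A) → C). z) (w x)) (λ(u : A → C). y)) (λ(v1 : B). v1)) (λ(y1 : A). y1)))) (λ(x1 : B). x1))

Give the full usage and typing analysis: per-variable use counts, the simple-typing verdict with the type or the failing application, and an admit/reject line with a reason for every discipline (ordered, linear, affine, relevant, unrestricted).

variable uses: v: 0×; y: 1×; x (bound): 1×; w (bound): 1×; z (bound): 1×; u (bound): 0×; v1 (bound): 1×; y1 (bound): 1×; x1 (bound): 1×
use order (left to right): z, w, x, y, v1, y1, x1
typing: ✓ — ((B → B) → ((A → C) → C) → (B → B) → (A → A) → C) → C
ordered: ✗ — unused: v, u — weakening required
linear: ✗ — unused: v, u — weakening required
affine: ✓ — no duplicate uses among v, y, x, w, z, u, v1, y1, x1
relevant: ✗ — unused: v, u — weakening required
unrestricted: ✓ — simply typable at ((B → B) → ((A → C) → C) → (B → B) → (A → A) → C) → C; W, C, E all held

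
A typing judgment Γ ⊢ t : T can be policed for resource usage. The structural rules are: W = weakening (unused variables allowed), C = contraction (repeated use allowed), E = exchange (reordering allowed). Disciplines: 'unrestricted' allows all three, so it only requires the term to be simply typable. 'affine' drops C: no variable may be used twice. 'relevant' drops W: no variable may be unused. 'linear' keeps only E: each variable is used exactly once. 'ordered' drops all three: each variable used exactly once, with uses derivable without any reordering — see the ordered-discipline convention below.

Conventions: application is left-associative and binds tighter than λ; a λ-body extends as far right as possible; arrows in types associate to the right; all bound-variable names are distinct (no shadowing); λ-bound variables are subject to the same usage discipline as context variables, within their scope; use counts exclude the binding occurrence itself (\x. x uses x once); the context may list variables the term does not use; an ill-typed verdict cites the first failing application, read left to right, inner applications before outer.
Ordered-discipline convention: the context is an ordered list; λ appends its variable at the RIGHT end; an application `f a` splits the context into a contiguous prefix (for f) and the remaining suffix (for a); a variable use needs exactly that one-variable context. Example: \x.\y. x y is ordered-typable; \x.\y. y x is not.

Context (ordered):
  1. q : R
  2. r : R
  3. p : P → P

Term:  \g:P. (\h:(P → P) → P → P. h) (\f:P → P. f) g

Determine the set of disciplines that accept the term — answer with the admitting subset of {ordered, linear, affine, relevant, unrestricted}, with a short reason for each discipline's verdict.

accepted by: none
counts: q: 0×, r: 0×, p: 0×, g (bound): 1×, h (bound): 1×, f (bound): 1×
use order (left to right): h, f, g
typing: ill-typed: argument of type P where P → P is required
ordered ✗ (a type mismatch blocks all five)
linear ✗ (the type mismatch rejects it)
affine ✗ (not simply typable)
relevant ✗ (fails simple typing)
unrestricted ✗ (a type mismatch blocks all five)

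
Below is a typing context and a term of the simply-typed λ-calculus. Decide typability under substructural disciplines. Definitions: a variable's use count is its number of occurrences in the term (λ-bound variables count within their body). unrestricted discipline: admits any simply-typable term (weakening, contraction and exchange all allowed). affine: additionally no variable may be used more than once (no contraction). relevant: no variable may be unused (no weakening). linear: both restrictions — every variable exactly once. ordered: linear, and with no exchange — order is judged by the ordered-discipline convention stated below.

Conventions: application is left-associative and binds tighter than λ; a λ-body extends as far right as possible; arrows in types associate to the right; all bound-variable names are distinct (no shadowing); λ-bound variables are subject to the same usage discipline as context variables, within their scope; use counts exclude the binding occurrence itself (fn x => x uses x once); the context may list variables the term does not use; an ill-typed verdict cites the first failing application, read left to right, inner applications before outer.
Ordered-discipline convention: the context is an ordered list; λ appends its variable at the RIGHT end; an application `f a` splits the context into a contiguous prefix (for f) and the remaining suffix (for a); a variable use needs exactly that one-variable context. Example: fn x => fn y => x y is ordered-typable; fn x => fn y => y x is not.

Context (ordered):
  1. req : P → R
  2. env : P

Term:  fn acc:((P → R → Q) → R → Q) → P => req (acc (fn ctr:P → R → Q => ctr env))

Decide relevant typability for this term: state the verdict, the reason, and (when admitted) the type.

yes — none of req, env, acc, ctr goes unused; term : (((P → R → Q) → R → Q) → P) → R
counts: req ×1, env ×1, acc (λ-bound) ×1, ctr (λ-bound) ×1
use order (left to right): req, acc, ctr, env
typing: ✓ — (((P → R → Q) → R → Q) → P) → R
across the five disciplines: ordered ✗ | linear ✓ | affine ✓ | relevant ✓ | unrestricted ✓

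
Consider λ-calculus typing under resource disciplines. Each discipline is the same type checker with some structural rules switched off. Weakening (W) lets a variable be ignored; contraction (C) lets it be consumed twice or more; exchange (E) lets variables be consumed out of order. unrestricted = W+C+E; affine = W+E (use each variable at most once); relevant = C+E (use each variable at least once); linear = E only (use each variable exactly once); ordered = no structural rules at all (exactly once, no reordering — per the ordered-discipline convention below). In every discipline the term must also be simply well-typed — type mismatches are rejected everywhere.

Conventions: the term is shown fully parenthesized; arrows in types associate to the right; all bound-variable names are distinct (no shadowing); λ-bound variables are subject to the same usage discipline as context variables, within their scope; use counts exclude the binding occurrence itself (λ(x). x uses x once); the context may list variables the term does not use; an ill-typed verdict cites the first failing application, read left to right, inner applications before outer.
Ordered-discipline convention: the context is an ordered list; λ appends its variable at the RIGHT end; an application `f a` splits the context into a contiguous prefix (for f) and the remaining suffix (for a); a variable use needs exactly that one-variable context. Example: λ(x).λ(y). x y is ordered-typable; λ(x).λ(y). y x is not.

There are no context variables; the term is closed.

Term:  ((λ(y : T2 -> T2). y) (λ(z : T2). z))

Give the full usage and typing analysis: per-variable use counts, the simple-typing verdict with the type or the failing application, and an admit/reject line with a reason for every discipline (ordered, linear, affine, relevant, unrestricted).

counts: y (λ-bound): 1×, z (λ-bound): 1×
order of uses: y, z
typing: the term checks, with type T2 -> T2
ordered ✓ (one use each (y, z); ordered split holds)
linear ✓ (each of y, z used exactly once)
affine ✓ (y, z: no repeats, contraction unneeded)
relevant ✓ (y, z: all used, weakening unneeded)
unrestricted ✓ (type-checks (T2 -> T2) and nothing is barred)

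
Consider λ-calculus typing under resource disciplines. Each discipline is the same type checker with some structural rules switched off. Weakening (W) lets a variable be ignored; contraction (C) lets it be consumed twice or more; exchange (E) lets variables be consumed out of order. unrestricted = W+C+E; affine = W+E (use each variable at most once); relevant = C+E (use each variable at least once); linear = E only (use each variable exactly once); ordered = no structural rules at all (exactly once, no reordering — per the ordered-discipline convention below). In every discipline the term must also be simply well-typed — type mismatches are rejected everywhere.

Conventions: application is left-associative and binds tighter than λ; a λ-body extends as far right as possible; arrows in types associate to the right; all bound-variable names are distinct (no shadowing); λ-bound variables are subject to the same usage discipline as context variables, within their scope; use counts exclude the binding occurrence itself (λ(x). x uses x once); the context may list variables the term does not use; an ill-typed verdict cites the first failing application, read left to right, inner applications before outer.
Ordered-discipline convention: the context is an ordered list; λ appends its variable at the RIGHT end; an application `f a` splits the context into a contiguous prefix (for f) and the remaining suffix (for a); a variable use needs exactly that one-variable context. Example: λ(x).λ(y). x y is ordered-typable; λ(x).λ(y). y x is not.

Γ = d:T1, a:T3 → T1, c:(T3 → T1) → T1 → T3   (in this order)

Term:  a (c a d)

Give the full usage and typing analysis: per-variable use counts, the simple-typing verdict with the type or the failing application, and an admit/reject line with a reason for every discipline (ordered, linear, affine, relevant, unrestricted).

usage: d=1, a=2, c=1
uses in reading order: a, c, a, d
typing: ✓ — T1
ordered: ✗, a ×2 used more than once (contraction)
linear: ✗, a ×2 used more than once (contraction)
affine: ✗, a ×2 used more than once (contraction)
relevant: ✓, at least one use each (d, a, c)
unrestricted: ✓, well-typed at T1; no restrictions here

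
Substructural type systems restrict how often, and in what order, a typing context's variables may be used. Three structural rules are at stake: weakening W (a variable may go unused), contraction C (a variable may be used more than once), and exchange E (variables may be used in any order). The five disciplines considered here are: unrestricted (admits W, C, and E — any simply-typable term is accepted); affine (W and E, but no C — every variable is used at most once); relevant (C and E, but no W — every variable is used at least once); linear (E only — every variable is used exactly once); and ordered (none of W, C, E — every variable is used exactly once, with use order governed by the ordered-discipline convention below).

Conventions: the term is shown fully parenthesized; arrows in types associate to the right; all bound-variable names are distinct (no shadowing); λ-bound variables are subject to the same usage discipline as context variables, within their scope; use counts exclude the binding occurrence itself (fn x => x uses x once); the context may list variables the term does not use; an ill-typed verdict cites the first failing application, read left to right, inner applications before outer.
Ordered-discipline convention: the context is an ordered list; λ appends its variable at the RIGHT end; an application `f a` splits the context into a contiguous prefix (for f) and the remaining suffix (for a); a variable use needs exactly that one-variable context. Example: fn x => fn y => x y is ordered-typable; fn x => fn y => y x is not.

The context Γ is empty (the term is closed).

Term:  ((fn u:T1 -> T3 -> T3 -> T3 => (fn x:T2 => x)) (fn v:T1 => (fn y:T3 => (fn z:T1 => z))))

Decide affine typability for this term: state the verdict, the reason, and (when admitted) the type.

no — not simply typable
counts: u [bound]=0, x [bound]=1, v [bound]=0, y [bound]=0, z [bound]=1
order of uses: x, z
typing: ill-typed: argument of type T1 -> T3 -> T1 -> T1 where T1 -> T3 -> T3 -> T3 is required
across the five disciplines: ordered ✗ · linear ✗ · affine ✗ · relevant ✗ · unrestricted ✗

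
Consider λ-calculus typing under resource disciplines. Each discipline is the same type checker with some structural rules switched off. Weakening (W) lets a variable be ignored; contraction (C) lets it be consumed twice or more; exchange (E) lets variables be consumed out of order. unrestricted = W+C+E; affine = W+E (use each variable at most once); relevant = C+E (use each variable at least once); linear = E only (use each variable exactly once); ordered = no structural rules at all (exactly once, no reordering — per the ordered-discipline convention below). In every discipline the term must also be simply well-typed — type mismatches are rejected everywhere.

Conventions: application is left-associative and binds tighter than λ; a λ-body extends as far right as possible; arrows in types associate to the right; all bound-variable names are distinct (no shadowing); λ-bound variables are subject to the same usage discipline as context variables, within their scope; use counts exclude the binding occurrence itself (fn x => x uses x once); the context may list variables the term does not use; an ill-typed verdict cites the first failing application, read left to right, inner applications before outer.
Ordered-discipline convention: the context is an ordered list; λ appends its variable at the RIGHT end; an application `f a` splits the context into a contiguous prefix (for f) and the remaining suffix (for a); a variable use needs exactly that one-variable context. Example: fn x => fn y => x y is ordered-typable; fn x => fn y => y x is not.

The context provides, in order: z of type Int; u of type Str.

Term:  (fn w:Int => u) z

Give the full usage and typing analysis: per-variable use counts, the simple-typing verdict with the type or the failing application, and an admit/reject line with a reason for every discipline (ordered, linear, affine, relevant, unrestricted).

variable uses: z: 1, u: 1, w (bound): 0
order of uses: u, z
typing: the term checks, with type Str
ordered: ✗ — w left unused
linear: ✗ — w left unused
affine: ✓ — at most one use each (z, u, w)
relevant: ✗ — w left unused
unrestricted: ✓ — typability at Str is all that's needed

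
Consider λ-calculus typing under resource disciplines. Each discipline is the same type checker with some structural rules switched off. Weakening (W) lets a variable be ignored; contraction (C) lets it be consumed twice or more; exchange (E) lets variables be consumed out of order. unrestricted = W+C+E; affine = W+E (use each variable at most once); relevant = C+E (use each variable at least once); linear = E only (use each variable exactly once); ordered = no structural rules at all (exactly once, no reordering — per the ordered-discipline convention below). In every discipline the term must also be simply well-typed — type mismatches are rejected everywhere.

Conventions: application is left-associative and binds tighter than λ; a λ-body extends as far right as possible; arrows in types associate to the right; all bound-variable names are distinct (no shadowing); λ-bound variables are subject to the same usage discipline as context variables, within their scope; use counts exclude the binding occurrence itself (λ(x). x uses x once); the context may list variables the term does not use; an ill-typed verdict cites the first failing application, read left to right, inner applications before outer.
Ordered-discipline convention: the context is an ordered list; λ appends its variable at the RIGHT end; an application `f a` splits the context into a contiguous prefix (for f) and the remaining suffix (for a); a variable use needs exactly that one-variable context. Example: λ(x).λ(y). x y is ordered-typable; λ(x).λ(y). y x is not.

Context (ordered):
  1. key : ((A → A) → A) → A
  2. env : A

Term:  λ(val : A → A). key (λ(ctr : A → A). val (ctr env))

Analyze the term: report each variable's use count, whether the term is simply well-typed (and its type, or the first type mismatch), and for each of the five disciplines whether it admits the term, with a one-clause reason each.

variable uses: key: 1×, env: 1×, val (bound): 1×, ctr (bound): 1×
left-to-right use order: key, val, ctr, env
typing: the term checks, with type (A → A) → A
ordered: ✗, needs exchange: uses follow key, val, ctr, env
linear: ✓, single use per variable (key, env, val, ctr)
affine: ✓, none of key, env, val, ctr used more than once
relevant: ✓, at least one use each (key, env, val, ctr)
unrestricted: ✓, type-checks ((A → A) → A) and nothing is barred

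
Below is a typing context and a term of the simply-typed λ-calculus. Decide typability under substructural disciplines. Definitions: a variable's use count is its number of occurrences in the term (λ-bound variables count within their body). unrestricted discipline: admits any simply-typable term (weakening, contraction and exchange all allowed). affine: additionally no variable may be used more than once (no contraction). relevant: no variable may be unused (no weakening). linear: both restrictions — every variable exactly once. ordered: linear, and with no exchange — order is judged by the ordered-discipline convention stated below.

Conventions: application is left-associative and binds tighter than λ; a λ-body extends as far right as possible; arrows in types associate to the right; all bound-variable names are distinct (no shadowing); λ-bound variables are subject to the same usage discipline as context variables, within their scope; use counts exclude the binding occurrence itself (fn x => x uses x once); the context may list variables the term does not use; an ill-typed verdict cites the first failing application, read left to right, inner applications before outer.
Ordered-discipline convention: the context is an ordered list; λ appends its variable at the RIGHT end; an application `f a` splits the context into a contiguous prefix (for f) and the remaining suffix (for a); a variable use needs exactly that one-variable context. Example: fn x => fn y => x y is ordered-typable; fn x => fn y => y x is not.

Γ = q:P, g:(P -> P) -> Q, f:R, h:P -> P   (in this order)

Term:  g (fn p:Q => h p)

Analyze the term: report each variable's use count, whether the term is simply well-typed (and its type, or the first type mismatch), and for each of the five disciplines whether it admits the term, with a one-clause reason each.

usage: q ×0; g ×1; f ×0; h ×1; p [bound] ×1
uses in reading order: g, h, p
typing: ill-typed: argument of type Q where P is required
ordered: ✗ — fails simple typing
linear: ✗ — a type mismatch blocks all five
affine: ✗ — the type mismatch rejects it
relevant: ✗ — not simply typable
unrestricted: ✗ — fails simple typing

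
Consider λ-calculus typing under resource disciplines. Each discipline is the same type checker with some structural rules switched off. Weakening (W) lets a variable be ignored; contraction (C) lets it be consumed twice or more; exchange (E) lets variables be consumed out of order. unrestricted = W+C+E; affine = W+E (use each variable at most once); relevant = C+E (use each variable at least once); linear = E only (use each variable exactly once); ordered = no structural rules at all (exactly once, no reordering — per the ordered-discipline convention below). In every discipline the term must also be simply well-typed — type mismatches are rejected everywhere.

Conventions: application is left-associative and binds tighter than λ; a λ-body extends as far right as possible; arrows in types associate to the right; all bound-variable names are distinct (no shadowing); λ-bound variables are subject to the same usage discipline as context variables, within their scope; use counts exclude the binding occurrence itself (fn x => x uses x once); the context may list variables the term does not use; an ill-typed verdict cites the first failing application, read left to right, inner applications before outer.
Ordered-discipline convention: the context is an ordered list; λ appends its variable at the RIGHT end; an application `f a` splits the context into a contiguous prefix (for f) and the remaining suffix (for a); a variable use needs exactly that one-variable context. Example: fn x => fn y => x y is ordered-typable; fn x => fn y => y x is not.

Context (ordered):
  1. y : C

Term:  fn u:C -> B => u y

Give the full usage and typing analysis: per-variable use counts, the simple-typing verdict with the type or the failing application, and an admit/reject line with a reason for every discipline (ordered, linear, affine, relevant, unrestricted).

counts: y=1, u (λ-bound)=1
use order (left to right): u, y
typing: the term checks, with type (C -> B) -> B
ordered: ✗, use order u, y needs exchange
linear: ✓, exactly-once usage across y, u
affine: ✓, y, u: no repeats, contraction unneeded
relevant: ✓, at least one use each (y, u)
unrestricted: ✓, well-typed at (C -> B) -> B; no restrictions here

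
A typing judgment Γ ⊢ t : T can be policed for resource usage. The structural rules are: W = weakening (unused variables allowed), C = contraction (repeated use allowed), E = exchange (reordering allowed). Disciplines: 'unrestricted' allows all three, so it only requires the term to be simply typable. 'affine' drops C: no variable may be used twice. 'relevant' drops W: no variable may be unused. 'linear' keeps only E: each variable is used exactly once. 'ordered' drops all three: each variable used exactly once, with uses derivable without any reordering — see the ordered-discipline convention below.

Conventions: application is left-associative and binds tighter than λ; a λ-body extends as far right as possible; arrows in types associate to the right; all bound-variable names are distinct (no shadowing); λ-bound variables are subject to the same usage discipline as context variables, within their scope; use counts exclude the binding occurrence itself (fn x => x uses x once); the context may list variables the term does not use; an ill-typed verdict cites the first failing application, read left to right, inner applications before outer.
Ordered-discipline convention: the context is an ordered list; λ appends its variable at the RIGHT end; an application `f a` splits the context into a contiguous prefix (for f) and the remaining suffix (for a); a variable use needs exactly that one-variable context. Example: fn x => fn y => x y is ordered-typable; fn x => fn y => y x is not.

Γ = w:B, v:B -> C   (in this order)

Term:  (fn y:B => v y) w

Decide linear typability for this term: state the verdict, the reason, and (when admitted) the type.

yes — w, v, y: one use apiece; term : C
counts: w ×1; v ×1; y (bound) ×1
left-to-right use order: v, y, w
typing: well-typed — term : C
across the five disciplines: ordered ✗ | linear ✓ | affine ✓ | relevant ✓ | unrestricted ✓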